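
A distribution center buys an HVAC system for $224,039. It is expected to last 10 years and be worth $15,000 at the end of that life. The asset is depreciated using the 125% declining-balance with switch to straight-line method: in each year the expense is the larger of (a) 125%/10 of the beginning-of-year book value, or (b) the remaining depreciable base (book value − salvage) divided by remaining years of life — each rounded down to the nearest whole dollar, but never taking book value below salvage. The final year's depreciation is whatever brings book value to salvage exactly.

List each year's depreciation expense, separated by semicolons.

$28,004; $24,504; $21,441; $19,298; $19,298; $19,298; $19,299; $19,299; $19,299; $19,299

Depreciable base = $224,039 − $15,000 = $209,039.
Year 1: DB = ⌊$224,039 × 125%/10⌋ = $28,004; SL = ⌊$209,039/10⌋ = $20,903 → take DB $28,004. Book value $196,035.
Year 2: DB = ⌊$196,035 × 125%/10⌋ = $24,504; SL = ⌊$181,035/9⌋ = $20,115 → take DB $24,504. Book value $171,531.
Year 3: DB = ⌊$171,531 × 125%/10⌋ = $21,441; SL = ⌊$156,531/8⌋ = $19,566 → take DB $21,441. Book value $150,090.
Year 4: DB = ⌊$150,090 × 125%/10⌋ = $18,761; SL = ⌊$135,090/7⌋ = $19,298 → take SL $19,298. Book value $130,792.
Year 5: DB = ⌊$130,792 × 125%/10⌋ = $16,349; SL = ⌊$115,792/6⌋ = $19,298 → take SL $19,298. Book value $111,494.
Year 6: DB = ⌊$111,494 × 125%/10⌋ = $13,936; SL = ⌊$96,494/5⌋ = $19,298 → take SL $19,298. Book value $92,196.
Year 7: DB = ⌊$92,196 × 125%/10⌋ = $11,524; SL = ⌊$77,196/4⌋ = $19,299 → take SL $19,299. Book value $72,897.
Year 8: DB = ⌊$72,897 × 125%/10⌋ = $9,112; SL = ⌊$57,897/3⌋ = $19,299 → take SL $19,299. Book value $53,598.
Year 9: DB = ⌊$53,598 × 125%/10⌋ = $6,699; SL = ⌊$38,598/2⌋ = $19,299 → take SL $19,299. Book value $34,299.
Year 10 (final): $34,299 − $15,000 = $19,299. Book value $15,000.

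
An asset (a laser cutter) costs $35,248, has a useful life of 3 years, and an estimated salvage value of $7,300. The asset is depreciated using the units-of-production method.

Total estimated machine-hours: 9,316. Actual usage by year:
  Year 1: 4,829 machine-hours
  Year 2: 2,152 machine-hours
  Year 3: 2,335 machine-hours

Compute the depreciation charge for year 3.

$7,005

Depreciable base = $35,248 − $7,300 = $27,948.
Rate = $27,948 / 9,316 machine-hours = $3 per machine-hour.
Year 1: 4,829 × $3 = $14,487. Book value $20,761.
Year 2: 2,152 × $3 = $6,456. Book value $14,305.
Year 3: 2,335 × $3 = $7,005. Book value $7,300.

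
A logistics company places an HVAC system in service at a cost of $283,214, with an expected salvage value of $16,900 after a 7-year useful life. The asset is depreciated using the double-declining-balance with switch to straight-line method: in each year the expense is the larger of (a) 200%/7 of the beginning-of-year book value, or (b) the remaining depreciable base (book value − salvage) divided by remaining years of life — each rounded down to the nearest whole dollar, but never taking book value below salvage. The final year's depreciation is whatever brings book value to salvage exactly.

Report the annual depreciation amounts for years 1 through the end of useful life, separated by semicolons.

Depreciable base = $283,214 − $16,900 = $266,314.
Year 1: DB = ⌊$283,214 × 200%/7⌋ = $80,918; SL = ⌊$266,314/7⌋ = $38,044 → take DB $80,918. Book value $202,296.
Year 2: DB = ⌊$202,296 × 200%/7⌋ = $57,798; SL = ⌊$185,396/6⌋ = $30,899 → take DB $57,798. Book value $144,498.
Year 3: DB = ⌊$144,498 × 200%/7⌋ = $41,285; SL = ⌊$127,598/5⌋ = $25,519 → take DB $41,285. Book value $103,213.
Year 4: DB = ⌊$103,213 × 200%/7⌋ = $29,489; SL = ⌊$86,313/4⌋ = $21,578 → take DB $29,489. Book value $73,724.
Year 5: DB = ⌊$73,724 × 200%/7⌋ = $21,064; SL = ⌊$56,824/3⌋ = $18,941 → take DB $21,064. Book value $52,660.
Year 6: DB = ⌊$52,660 × 200%/7⌋ = $15,045; SL = ⌊$35,760/2⌋ = $17,880 → take SL $17,880. Book value $34,780.
Year 7 (final): $34,780 − $16,900 = $17,880. Book value $16,900.

$80,918; $57,798; $41,285; $29,489; $21,064; $17,880; $17,880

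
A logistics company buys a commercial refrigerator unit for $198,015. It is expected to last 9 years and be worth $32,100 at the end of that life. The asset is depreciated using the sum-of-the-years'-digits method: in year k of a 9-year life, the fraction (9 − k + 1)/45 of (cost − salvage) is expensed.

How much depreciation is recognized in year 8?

Depreciable base = $198,015 − $32,100 = $165,915.
Sum of the years' digits = 9+8+7+6+5+4+3+2+1 = 45.
Year 1: $165,915 × 9/45 = $33,183. Book value $164,832.
Year 2: $165,915 × 8/45 = $29,496. Book value $135,336.
Year 3: $165,915 × 7/45 = $25,809. Book value $109,527.
Year 4: $165,915 × 6/45 = $22,122. Book value $87,405.
Year 5: $165,915 × 5/45 = $18,435. Book value $68,970.
Year 6: $165,915 × 4/45 = $14,748. Book value $54,222.
Year 7: $165,915 × 3/45 = $11,061. Book value $43,161.
Year 8: $165,915 × 2/45 = $7,374. Book value $35,787.

$7,374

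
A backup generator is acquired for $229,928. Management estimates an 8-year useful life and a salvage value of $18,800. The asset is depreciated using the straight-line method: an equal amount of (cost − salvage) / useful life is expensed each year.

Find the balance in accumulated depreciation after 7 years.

$184,737

Depreciable base = $229,928 − $18,800 = $211,128.
Annual expense = $211,128 / 8 = $26,391.
End of year 1: book value $203,537.
End of year 2: book value $177,146.
End of year 3: book value $150,755.
End of year 4: book value $124,364.
End of year 5: book value $97,973.
End of year 6: book value $71,582.
End of year 7: book value $45,191.
Accumulated through year 7 = $229,928 − $45,191 = $184,737.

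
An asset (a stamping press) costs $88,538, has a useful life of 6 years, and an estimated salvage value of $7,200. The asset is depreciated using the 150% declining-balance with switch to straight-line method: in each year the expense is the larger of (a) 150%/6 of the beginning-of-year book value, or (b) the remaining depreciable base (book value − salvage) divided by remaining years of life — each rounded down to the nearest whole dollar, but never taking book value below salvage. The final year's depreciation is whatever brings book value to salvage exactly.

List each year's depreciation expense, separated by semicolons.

$22,134; $16,601; $12,450; $10,051; $10,051; $10,051

Depreciable base = $88,538 − $7,200 = $81,338.
Year 1: DB = ⌊$88,538 × 150%/6⌋ = $22,134; SL = ⌊$81,338/6⌋ = $13,556 → take DB $22,134. Book value $66,404.
Year 2: DB = ⌊$66,404 × 150%/6⌋ = $16,601; SL = ⌊$59,204/5⌋ = $11,840 → take DB $16,601. Book value $49,803.
Year 3: DB = ⌊$49,803 × 150%/6⌋ = $12,450; SL = ⌊$42,603/4⌋ = $10,650 → take DB $12,450. Book value $37,353.
Year 4: DB = ⌊$37,353 × 150%/6⌋ = $9,338; SL = ⌊$30,153/3⌋ = $10,051 → take SL $10,051. Book value $27,302.
Year 5: DB = ⌊$27,302 × 150%/6⌋ = $6,825; SL = ⌊$20,102/2⌋ = $10,051 → take SL $10,051. Book value $17,251.
Year 6 (final): $17,251 − $7,200 = $10,051. Book value $7,200.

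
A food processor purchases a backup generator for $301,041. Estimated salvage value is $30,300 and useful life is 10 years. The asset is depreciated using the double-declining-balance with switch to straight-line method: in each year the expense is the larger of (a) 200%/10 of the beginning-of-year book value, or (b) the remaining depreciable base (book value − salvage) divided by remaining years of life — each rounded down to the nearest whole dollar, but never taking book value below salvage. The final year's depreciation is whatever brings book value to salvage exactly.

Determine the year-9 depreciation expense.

Depreciable base = $301,041 − $30,300 = $270,741.
Year 1: DB = ⌊$301,041 × 200%/10⌋ = $60,208; SL = ⌊$270,741/10⌋ = $27,074 → take DB $60,208. Book value $240,833.
Year 2: DB = ⌊$240,833 × 200%/10⌋ = $48,166; SL = ⌊$210,533/9⌋ = $23,392 → take DB $48,166. Book value $192,667.
Year 3: DB = ⌊$192,667 × 200%/10⌋ = $38,533; SL = ⌊$162,367/8⌋ = $20,295 → take DB $38,533. Book value $154,134.
Year 4: DB = ⌊$154,134 × 200%/10⌋ = $30,826; SL = ⌊$123,834/7⌋ = $17,690 → take DB $30,826. Book value $123,308.
Year 5: DB = ⌊$123,308 × 200%/10⌋ = $24,661; SL = ⌊$93,008/6⌋ = $15,501 → take DB $24,661. Book value $98,647.
Year 6: DB = ⌊$98,647 × 200%/10⌋ = $19,729; SL = ⌊$68,347/5⌋ = $13,669 → take DB $19,729. Book value $78,918.
Year 7: DB = ⌊$78,918 × 200%/10⌋ = $15,783; SL = ⌊$48,618/4⌋ = $12,154 → take DB $15,783. Book value $63,135.
Year 8: DB = ⌊$63,135 × 200%/10⌋ = $12,627; SL = ⌊$32,835/3⌋ = $10,945 → take DB $12,627. Book value $50,508.
Year 9: DB = ⌊$50,508 × 200%/10⌋ = $10,101; SL = ⌊$20,208/2⌋ = $10,104 → take SL $10,104. Book value $40,404.

$10,104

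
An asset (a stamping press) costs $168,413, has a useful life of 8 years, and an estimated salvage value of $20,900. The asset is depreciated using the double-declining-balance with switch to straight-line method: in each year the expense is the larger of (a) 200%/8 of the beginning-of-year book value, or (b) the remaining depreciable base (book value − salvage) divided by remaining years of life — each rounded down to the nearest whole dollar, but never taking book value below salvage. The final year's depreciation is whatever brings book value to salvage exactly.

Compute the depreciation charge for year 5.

$13,322

Depreciable base = $168,413 − $20,900 = $147,513.
Year 1: DB = ⌊$168,413 × 200%/8⌋ = $42,103; SL = ⌊$147,513/8⌋ = $18,439 → take DB $42,103. Book value $126,310.
Year 2: DB = ⌊$126,310 × 200%/8⌋ = $31,577; SL = ⌊$105,410/7⌋ = $15,058 → take DB $31,577. Book value $94,733.
Year 3: DB = ⌊$94,733 × 200%/8⌋ = $23,683; SL = ⌊$73,833/6⌋ = $12,305 → take DB $23,683. Book value $71,050.
Year 4: DB = ⌊$71,050 × 200%/8⌋ = $17,762; SL = ⌊$50,150/5⌋ = $10,030 → take DB $17,762. Book value $53,288.
Year 5: DB = ⌊$53,288 × 200%/8⌋ = $13,322; SL = ⌊$32,388/4⌋ = $8,097 → take DB $13,322. Book value $39,966.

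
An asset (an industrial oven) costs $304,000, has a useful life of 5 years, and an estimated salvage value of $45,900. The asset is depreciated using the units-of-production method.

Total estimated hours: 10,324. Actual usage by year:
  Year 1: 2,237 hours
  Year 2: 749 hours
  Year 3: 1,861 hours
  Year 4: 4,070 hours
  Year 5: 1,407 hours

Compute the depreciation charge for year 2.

Depreciable base = $304,000 − $45,900 = $258,100.
Rate = $258,100 / 10,324 hours = $25 per hour.
Year 1: 2,237 × $25 = $55,925. Book value $248,075.
Year 2: 749 × $25 = $18,725. Book value $229,350.

$18,725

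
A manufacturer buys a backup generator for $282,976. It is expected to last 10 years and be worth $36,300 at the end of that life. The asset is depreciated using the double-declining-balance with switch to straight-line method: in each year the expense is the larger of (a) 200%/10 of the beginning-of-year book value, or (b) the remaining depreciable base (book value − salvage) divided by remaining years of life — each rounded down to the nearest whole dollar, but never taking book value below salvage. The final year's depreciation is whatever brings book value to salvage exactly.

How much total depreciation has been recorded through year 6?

$208,794

Depreciable base = $282,976 − $36,300 = $246,676.
Year 1: DB = ⌊$282,976 × 200%/10⌋ = $56,595; SL = ⌊$246,676/10⌋ = $24,667 → take DB $56,595. Book value $226,381.
Year 2: DB = ⌊$226,381 × 200%/10⌋ = $45,276; SL = ⌊$190,081/9⌋ = $21,120 → take DB $45,276. Book value $181,105.
Year 3: DB = ⌊$181,105 × 200%/10⌋ = $36,221; SL = ⌊$144,805/8⌋ = $18,100 → take DB $36,221. Book value $144,884.
Year 4: DB = ⌊$144,884 × 200%/10⌋ = $28,976; SL = ⌊$108,584/7⌋ = $15,512 → take DB $28,976. Book value $115,908.
Year 5: DB = ⌊$115,908 × 200%/10⌋ = $23,181; SL = ⌊$79,608/6⌋ = $13,268 → take DB $23,181. Book value $92,727.
Year 6: DB = ⌊$92,727 × 200%/10⌋ = $18,545; SL = ⌊$56,427/5⌋ = $11,285 → take DB $18,545. Book value $74,182.
Accumulated through year 6 = $282,976 − $74,182 = $208,794.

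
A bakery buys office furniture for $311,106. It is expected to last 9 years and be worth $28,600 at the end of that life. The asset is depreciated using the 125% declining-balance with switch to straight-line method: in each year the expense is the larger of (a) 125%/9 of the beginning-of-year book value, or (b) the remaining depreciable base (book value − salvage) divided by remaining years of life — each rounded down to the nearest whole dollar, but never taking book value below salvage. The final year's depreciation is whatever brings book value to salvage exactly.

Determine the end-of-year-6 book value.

Depreciable base = $311,106 − $28,600 = $282,506.
Year 1: DB = ⌊$311,106 × 125%/9⌋ = $43,209; SL = ⌊$282,506/9⌋ = $31,389 → take DB $43,209. Book value $267,897.
Year 2: DB = ⌊$267,897 × 125%/9⌋ = $37,207; SL = ⌊$239,297/8⌋ = $29,912 → take DB $37,207. Book value $230,690.
Year 3: DB = ⌊$230,690 × 125%/9⌋ = $32,040; SL = ⌊$202,090/7⌋ = $28,870 → take DB $32,040. Book value $198,650.
Year 4: DB = ⌊$198,650 × 125%/9⌋ = $27,590; SL = ⌊$170,050/6⌋ = $28,341 → take SL $28,341. Book value $170,309.
Year 5: DB = ⌊$170,309 × 125%/9⌋ = $23,654; SL = ⌊$141,709/5⌋ = $28,341 → take SL $28,341. Book value $141,968.
Year 6: DB = ⌊$141,968 × 125%/9⌋ = $19,717; SL = ⌊$113,368/4⌋ = $28,342 → take SL $28,342. Book value $113,626.

$113,626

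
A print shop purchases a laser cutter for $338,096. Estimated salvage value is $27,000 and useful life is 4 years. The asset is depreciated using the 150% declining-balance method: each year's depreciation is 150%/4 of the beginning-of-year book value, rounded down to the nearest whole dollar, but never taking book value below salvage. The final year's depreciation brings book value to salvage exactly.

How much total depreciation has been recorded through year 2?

$206,027

Depreciable base = $338,096 − $27,000 = $311,096.
Year 1: ⌊$338,096 × 150%/4⌋ = $126,786. Book value $211,310.
Year 2: ⌊$211,310 × 150%/4⌋ = $79,241. Book value $132,069.
Accumulated through year 2 = $338,096 − $132,069 = $206,027.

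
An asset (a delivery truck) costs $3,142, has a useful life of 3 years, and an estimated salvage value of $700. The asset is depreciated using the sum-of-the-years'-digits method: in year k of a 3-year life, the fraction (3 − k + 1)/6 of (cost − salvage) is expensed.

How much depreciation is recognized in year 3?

$407

Depreciable base = $3,142 − $700 = $2,442.
Sum of the years' digits = 3+2+1 = 6.
Year 1: $2,442 × 3/6 = $1,221. Book value $1,921.
Year 2: $2,442 × 2/6 = $814. Book value $1,107.
Year 3: $2,442 × 1/6 = $407. Book value $700.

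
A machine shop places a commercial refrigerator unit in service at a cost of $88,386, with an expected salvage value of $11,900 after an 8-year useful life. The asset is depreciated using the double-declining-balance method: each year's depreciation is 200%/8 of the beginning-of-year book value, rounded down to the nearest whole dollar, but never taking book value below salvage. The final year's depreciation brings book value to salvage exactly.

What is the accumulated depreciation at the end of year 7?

Depreciable base = $88,386 − $11,900 = $76,486.
Year 1: ⌊$88,386 × 200%/8⌋ = $22,096. Book value $66,290.
Year 2: ⌊$66,290 × 200%/8⌋ = $16,572. Book value $49,718.
Year 3: ⌊$49,718 × 200%/8⌋ = $12,429. Book value $37,289.
Year 4: ⌊$37,289 × 200%/8⌋ = $9,322. Book value $27,967.
Year 5: ⌊$27,967 × 200%/8⌋ = $6,991. Book value $20,976.
Year 6: ⌊$20,976 × 200%/8⌋ = $5,244. Book value $15,732.
Year 7: ⌊$15,732 × 200%/8⌋ = $3,933, capped at $3,832. Book value $11,900.
Accumulated through year 7 = $88,386 − $11,900 = $76,486.

$76,486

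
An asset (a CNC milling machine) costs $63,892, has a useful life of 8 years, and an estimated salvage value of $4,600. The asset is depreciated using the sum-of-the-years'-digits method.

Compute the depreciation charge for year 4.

Depreciable base = $63,892 − $4,600 = $59,292.
Sum of the years' digits = 8+7+6+5+4+3+2+1 = 36.
Year 1: $59,292 × 8/36 = $13,176. Book value $50,716.
Year 2: $59,292 × 7/36 = $11,529. Book value $39,187.
Year 3: $59,292 × 6/36 = $9,882. Book value $29,305.
Year 4: $59,292 × 5/36 = $8,235. Book value $21,070.

$8,235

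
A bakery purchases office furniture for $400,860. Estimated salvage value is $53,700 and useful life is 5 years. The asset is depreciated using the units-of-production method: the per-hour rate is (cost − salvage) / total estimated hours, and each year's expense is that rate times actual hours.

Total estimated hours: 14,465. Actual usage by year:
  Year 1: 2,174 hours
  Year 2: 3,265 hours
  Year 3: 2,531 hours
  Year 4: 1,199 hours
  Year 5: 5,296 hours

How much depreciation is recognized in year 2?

Depreciable base = $400,860 − $53,700 = $347,160.
Rate = $347,160 / 14,465 hours = $24 per hour.
Year 1: 2,174 × $24 = $52,176. Book value $348,684.
Year 2: 3,265 × $24 = $78,360. Book value $270,324.

$78,360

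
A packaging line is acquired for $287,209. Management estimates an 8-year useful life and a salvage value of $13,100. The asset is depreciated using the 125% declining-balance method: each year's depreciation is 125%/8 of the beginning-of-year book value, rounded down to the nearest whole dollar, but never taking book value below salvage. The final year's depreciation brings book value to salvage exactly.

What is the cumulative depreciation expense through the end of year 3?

$114,688

Depreciable base = $287,209 − $13,100 = $274,109.
Year 1: ⌊$287,209 × 125%/8⌋ = $44,876. Book value $242,333.
Year 2: ⌊$242,333 × 125%/8⌋ = $37,864. Book value $204,469.
Year 3: ⌊$204,469 × 125%/8⌋ = $31,948. Book value $172,521.
Accumulated through year 3 = $287,209 − $172,521 = $114,688.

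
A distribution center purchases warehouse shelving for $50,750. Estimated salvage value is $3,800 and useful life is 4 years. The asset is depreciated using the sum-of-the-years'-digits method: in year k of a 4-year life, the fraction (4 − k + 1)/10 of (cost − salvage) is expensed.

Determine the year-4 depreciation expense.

$4,695

Depreciable base = $50,750 − $3,800 = $46,950.
Sum of the years' digits = 4+3+2+1 = 10.
Year 1: $46,950 × 4/10 = $18,780. Book value $31,970.
Year 2: $46,950 × 3/10 = $14,085. Book value $17,885.
Year 3: $46,950 × 2/10 = $9,390. Book value $8,495.
Year 4: $46,950 × 1/10 = $4,695. Book value $3,800.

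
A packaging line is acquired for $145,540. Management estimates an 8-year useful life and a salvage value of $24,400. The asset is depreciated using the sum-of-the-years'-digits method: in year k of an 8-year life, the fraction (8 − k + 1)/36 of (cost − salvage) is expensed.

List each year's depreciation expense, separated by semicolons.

Depreciable base = $145,540 − $24,400 = $121,140.
Sum of the years' digits = 8+7+6+5+4+3+2+1 = 36.
Year 1: $121,140 × 8/36 = $26,920. Book value $118,620.
Year 2: $121,140 × 7/36 = $23,555. Book value $95,065.
Year 3: $121,140 × 6/36 = $20,190. Book value $74,875.
Year 4: $121,140 × 5/36 = $16,825. Book value $58,050.
Year 5: $121,140 × 4/36 = $13,460. Book value $44,590.
Year 6: $121,140 × 3/36 = $10,095. Book value $34,495.
Year 7: $121,140 × 2/36 = $6,730. Book value $27,765.
Year 8: $121,140 × 1/36 = $3,365. Book value $24,400.

$26,920; $23,555; $20,190; $16,825; $13,460; $10,095; $6,730; $3,365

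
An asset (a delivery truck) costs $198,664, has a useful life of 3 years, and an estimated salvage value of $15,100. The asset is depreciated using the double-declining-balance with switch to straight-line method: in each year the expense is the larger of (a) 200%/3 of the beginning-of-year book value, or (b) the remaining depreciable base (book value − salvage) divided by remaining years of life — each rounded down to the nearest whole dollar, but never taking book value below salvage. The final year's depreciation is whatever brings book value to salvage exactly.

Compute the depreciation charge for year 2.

$44,148

Depreciable base = $198,664 − $15,100 = $183,564.
Year 1: DB = ⌊$198,664 × 200%/3⌋ = $132,442; SL = ⌊$183,564/3⌋ = $61,188 → take DB $132,442. Book value $66,222.
Year 2: DB = ⌊$66,222 × 200%/3⌋ = $44,148; SL = ⌊$51,122/2⌋ = $25,561 → take DB $44,148. Book value $22,074.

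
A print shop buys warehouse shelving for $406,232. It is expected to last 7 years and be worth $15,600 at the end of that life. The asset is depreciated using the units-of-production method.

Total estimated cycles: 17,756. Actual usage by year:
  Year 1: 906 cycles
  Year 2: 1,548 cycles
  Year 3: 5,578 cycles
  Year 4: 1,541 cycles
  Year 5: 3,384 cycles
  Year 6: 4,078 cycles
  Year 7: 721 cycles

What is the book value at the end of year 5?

Depreciable base = $406,232 − $15,600 = $390,632.
Rate = $390,632 / 17,756 cycles = $22 per cycle.
Year 1: 906 × $22 = $19,932. Book value $386,300.
Year 2: 1,548 × $22 = $34,056. Book value $352,244.
Year 3: 5,578 × $22 = $122,716. Book value $229,528.
Year 4: 1,541 × $22 = $33,902. Book value $195,626.
Year 5: 3,384 × $22 = $74,448. Book value $121,178.

$121,178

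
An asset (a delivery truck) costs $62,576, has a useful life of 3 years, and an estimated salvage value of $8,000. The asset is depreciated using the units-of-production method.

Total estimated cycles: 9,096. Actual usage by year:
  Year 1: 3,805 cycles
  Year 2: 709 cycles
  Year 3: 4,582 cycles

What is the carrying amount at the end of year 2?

Depreciable base = $62,576 − $8,000 = $54,576.
Rate = $54,576 / 9,096 cycles = $6 per cycle.
Year 1: 3,805 × $6 = $22,830. Book value $39,746.
Year 2: 709 × $6 = $4,254. Book value $35,492.

$35,492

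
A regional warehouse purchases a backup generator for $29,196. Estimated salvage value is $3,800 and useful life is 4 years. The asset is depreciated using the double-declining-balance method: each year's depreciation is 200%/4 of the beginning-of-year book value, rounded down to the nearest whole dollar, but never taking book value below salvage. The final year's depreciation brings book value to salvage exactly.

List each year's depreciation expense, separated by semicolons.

$14,598; $7,299; $3,499; $0

Depreciable base = $29,196 − $3,800 = $25,396.
Year 1: ⌊$29,196 × 200%/4⌋ = $14,598. Book value $14,598.
Year 2: ⌊$14,598 × 200%/4⌋ = $7,299. Book value $7,299.
Year 3: ⌊$7,299 × 200%/4⌋ = $3,649, capped at $3,499. Book value $3,800.
Year 4 (final): $3,800 − $3,800 = $0. Book value $3,800.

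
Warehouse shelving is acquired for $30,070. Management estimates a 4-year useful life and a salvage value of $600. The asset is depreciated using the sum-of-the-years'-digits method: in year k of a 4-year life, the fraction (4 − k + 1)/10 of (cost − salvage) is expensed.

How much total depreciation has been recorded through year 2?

Depreciable base = $30,070 − $600 = $29,470.
Sum of the years' digits = 4+3+2+1 = 10.
Year 1: $29,470 × 4/10 = $11,788. Book value $18,282.
Year 2: $29,470 × 3/10 = $8,841. Book value $9,441.
Accumulated through year 2 = $30,070 − $9,441 = $20,629.

$20,629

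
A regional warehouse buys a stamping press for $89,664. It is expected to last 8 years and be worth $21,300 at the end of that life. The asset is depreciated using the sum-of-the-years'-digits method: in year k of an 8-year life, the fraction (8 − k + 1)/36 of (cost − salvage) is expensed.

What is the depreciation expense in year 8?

$1,899

Depreciable base = $89,664 − $21,300 = $68,364.
Sum of the years' digits = 8+7+6+5+4+3+2+1 = 36.
Year 1: $68,364 × 8/36 = $15,192. Book value $74,472.
Year 2: $68,364 × 7/36 = $13,293. Book value $61,179.
Year 3: $68,364 × 6/36 = $11,394. Book value $49,785.
Year 4: $68,364 × 5/36 = $9,495. Book value $40,290.
Year 5: $68,364 × 4/36 = $7,596. Book value $32,694.
Year 6: $68,364 × 3/36 = $5,697. Book value $26,997.
Year 7: $68,364 × 2/36 = $3,798. Book value $23,199.
Year 8: $68,364 × 1/36 = $1,899. Book value $21,300.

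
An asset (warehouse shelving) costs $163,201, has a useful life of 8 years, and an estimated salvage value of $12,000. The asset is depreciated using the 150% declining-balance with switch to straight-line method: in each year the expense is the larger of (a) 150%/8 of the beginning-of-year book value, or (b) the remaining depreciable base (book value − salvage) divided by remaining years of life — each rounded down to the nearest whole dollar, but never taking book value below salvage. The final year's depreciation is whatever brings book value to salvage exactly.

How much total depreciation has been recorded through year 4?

$92,076

Depreciable base = $163,201 − $12,000 = $151,201.
Year 1: DB = ⌊$163,201 × 150%/8⌋ = $30,600; SL = ⌊$151,201/8⌋ = $18,900 → take DB $30,600. Book value $132,601.
Year 2: DB = ⌊$132,601 × 150%/8⌋ = $24,862; SL = ⌊$120,601/7⌋ = $17,228 → take DB $24,862. Book value $107,739.
Year 3: DB = ⌊$107,739 × 150%/8⌋ = $20,201; SL = ⌊$95,739/6⌋ = $15,956 → take DB $20,201. Book value $87,538.
Year 4: DB = ⌊$87,538 × 150%/8⌋ = $16,413; SL = ⌊$75,538/5⌋ = $15,107 → take DB $16,413. Book value $71,125.
Accumulated through year 4 = $163,201 − $71,125 = $92,076.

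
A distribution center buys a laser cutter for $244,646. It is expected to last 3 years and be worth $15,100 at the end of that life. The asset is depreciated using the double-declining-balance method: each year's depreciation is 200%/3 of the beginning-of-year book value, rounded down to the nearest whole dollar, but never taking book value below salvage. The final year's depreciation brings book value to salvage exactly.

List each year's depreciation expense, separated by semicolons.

$163,097; $54,366; $12,083

Depreciable base = $244,646 − $15,100 = $229,546.
Year 1: ⌊$244,646 × 200%/3⌋ = $163,097. Book value $81,549.
Year 2: ⌊$81,549 × 200%/3⌋ = $54,366. Book value $27,183.
Year 3 (final): $27,183 − $15,100 = $12,083. Book value $15,100.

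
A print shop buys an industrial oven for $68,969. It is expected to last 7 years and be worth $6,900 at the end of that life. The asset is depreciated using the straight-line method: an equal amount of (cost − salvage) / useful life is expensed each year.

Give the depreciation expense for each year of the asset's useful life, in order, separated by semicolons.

$8,867; $8,867; $8,867; $8,867; $8,867; $8,867; $8,867

Depreciable base = $68,969 − $6,900 = $62,069.
Annual expense = $62,069 / 7 = $8,867.
End of year 1: book value $60,102.
End of year 2: book value $51,235.
End of year 3: book value $42,368.
End of year 4: book value $33,501.
End of year 5: book value $24,634.
End of year 6: book value $15,767.
End of year 7: book value $6,900.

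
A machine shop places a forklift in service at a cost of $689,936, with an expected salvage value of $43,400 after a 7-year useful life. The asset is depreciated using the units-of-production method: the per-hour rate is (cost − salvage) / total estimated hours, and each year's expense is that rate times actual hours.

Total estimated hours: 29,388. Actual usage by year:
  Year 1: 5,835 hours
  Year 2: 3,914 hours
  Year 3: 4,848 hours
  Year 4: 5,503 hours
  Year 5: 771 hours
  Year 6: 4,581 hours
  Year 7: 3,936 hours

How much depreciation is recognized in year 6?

$100,782

Depreciable base = $689,936 − $43,400 = $646,536.
Rate = $646,536 / 29,388 hours = $22 per hour.
Year 1: 5,835 × $22 = $128,370. Book value $561,566.
Year 2: 3,914 × $22 = $86,108. Book value $475,458.
Year 3: 4,848 × $22 = $106,656. Book value $368,802.
Year 4: 5,503 × $22 = $121,066. Book value $247,736.
Year 5: 771 × $22 = $16,962. Book value $230,774.
Year 6: 4,581 × $22 = $100,782. Book value $129,992.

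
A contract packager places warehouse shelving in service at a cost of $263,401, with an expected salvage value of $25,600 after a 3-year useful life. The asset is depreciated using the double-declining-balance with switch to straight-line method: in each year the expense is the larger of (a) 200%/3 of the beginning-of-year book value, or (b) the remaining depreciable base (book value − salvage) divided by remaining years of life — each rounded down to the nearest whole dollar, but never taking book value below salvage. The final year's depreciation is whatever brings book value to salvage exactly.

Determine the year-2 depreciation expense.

Depreciable base = $263,401 − $25,600 = $237,801.
Year 1: DB = ⌊$263,401 × 200%/3⌋ = $175,600; SL = ⌊$237,801/3⌋ = $79,267 → take DB $175,600. Book value $87,801.
Year 2: DB = ⌊$87,801 × 200%/3⌋ = $58,534; SL = ⌊$62,201/2⌋ = $31,100 → take DB $58,534. Book value $29,267.

$58,534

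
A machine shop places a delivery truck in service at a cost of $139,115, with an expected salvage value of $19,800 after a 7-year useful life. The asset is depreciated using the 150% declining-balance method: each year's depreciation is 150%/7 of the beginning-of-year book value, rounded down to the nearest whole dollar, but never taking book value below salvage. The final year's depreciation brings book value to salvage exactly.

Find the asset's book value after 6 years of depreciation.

$32,733

Depreciable base = $139,115 − $19,800 = $119,315.
Year 1: ⌊$139,115 × 150%/7⌋ = $29,810. Book value $109,305.
Year 2: ⌊$109,305 × 150%/7⌋ = $23,422. Book value $85,883.
Year 3: ⌊$85,883 × 150%/7⌋ = $18,403. Book value $67,480.
Year 4: ⌊$67,480 × 150%/7⌋ = $14,460. Book value $53,020.
Year 5: ⌊$53,020 × 150%/7⌋ = $11,361. Book value $41,659.
Year 6: ⌊$41,659 × 150%/7⌋ = $8,926. Book value $32,733.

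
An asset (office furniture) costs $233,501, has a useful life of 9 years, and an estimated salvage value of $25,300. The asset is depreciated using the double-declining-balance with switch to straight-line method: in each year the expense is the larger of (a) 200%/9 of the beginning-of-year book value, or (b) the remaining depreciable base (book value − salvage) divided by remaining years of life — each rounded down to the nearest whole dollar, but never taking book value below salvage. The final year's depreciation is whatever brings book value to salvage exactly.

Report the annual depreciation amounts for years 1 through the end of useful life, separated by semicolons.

Depreciable base = $233,501 − $25,300 = $208,201.
Year 1: DB = ⌊$233,501 × 200%/9⌋ = $51,889; SL = ⌊$208,201/9⌋ = $23,133 → take DB $51,889. Book value $181,612.
Year 2: DB = ⌊$181,612 × 200%/9⌋ = $40,358; SL = ⌊$156,312/8⌋ = $19,539 → take DB $40,358. Book value $141,254.
Year 3: DB = ⌊$141,254 × 200%/9⌋ = $31,389; SL = ⌊$115,954/7⌋ = $16,564 → take DB $31,389. Book value $109,865.
Year 4: DB = ⌊$109,865 × 200%/9⌋ = $24,414; SL = ⌊$84,565/6⌋ = $14,094 → take DB $24,414. Book value $85,451.
Year 5: DB = ⌊$85,451 × 200%/9⌋ = $18,989; SL = ⌊$60,151/5⌋ = $12,030 → take DB $18,989. Book value $66,462.
Year 6: DB = ⌊$66,462 × 200%/9⌋ = $14,769; SL = ⌊$41,162/4⌋ = $10,290 → take DB $14,769. Book value $51,693.
Year 7: DB = ⌊$51,693 × 200%/9⌋ = $11,487; SL = ⌊$26,393/3⌋ = $8,797 → take DB $11,487. Book value $40,206.
Year 8: DB = ⌊$40,206 × 200%/9⌋ = $8,934; SL = ⌊$14,906/2⌋ = $7,453 → take DB $8,934. Book value $31,272.
Year 9 (final): $31,272 − $25,300 = $5,972. Book value $25,300.

$51,889; $40,358; $31,389; $24,414; $18,989; $14,769; $11,487; $8,934; $5,972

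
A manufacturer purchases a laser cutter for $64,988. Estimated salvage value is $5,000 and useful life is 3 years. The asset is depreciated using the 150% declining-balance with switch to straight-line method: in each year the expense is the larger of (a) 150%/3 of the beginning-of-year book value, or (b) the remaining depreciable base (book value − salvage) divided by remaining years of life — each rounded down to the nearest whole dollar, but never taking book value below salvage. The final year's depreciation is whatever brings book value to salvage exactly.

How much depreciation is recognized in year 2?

Depreciable base = $64,988 − $5,000 = $59,988.
Year 1: DB = ⌊$64,988 × 150%/3⌋ = $32,494; SL = ⌊$59,988/3⌋ = $19,996 → take DB $32,494. Book value $32,494.
Year 2: DB = ⌊$32,494 × 150%/3⌋ = $16,247; SL = ⌊$27,494/2⌋ = $13,747 → take DB $16,247. Book value $16,247.

$16,247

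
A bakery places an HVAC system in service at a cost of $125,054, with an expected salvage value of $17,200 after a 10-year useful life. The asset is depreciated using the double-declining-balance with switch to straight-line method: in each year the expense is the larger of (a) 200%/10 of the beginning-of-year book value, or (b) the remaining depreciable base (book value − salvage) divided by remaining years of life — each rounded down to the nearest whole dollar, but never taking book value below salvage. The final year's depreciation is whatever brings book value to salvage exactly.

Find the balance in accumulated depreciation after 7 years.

Depreciable base = $125,054 − $17,200 = $107,854.
Year 1: DB = ⌊$125,054 × 200%/10⌋ = $25,010; SL = ⌊$107,854/10⌋ = $10,785 → take DB $25,010. Book value $100,044.
Year 2: DB = ⌊$100,044 × 200%/10⌋ = $20,008; SL = ⌊$82,844/9⌋ = $9,204 → take DB $20,008. Book value $80,036.
Year 3: DB = ⌊$80,036 × 200%/10⌋ = $16,007; SL = ⌊$62,836/8⌋ = $7,854 → take DB $16,007. Book value $64,029.
Year 4: DB = ⌊$64,029 × 200%/10⌋ = $12,805; SL = ⌊$46,829/7⌋ = $6,689 → take DB $12,805. Book value $51,224.
Year 5: DB = ⌊$51,224 × 200%/10⌋ = $10,244; SL = ⌊$34,024/6⌋ = $5,670 → take DB $10,244. Book value $40,980.
Year 6: DB = ⌊$40,980 × 200%/10⌋ = $8,196; SL = ⌊$23,780/5⌋ = $4,756 → take DB $8,196. Book value $32,784.
Year 7: DB = ⌊$32,784 × 200%/10⌋ = $6,556; SL = ⌊$15,584/4⌋ = $3,896 → take DB $6,556. Book value $26,228.
Accumulated through year 7 = $125,054 − $26,228 = $98,826.

$98,826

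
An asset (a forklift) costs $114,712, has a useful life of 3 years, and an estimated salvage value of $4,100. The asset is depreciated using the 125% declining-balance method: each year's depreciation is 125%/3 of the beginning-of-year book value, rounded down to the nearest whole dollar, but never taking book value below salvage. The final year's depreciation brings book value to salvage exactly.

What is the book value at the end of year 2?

$39,035

Depreciable base = $114,712 − $4,100 = $110,612.
Year 1: ⌊$114,712 × 125%/3⌋ = $47,796. Book value $66,916.
Year 2: ⌊$66,916 × 125%/3⌋ = $27,881. Book value $39,035.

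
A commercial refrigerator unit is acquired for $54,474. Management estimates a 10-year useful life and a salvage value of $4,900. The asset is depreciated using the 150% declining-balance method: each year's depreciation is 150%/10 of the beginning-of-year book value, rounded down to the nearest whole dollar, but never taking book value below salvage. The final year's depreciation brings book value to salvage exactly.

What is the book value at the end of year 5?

$24,172

Depreciable base = $54,474 − $4,900 = $49,574.
Year 1: ⌊$54,474 × 150%/10⌋ = $8,171. Book value $46,303.
Year 2: ⌊$46,303 × 150%/10⌋ = $6,945. Book value $39,358.
Year 3: ⌊$39,358 × 150%/10⌋ = $5,903. Book value $33,455.
Year 4: ⌊$33,455 × 150%/10⌋ = $5,018. Book value $28,437.
Year 5: ⌊$28,437 × 150%/10⌋ = $4,265. Book value $24,172.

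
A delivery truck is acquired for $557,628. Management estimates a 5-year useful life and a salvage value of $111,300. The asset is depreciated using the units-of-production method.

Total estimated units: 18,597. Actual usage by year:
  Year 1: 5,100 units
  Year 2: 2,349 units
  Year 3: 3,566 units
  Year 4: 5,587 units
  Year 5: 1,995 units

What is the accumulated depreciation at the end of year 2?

Depreciable base = $557,628 − $111,300 = $446,328.
Rate = $446,328 / 18,597 units = $24 per unit.
Year 1: 5,100 × $24 = $122,400. Book value $435,228.
Year 2: 2,349 × $24 = $56,376. Book value $378,852.
Accumulated through year 2 = $557,628 − $378,852 = $178,776.

$178,776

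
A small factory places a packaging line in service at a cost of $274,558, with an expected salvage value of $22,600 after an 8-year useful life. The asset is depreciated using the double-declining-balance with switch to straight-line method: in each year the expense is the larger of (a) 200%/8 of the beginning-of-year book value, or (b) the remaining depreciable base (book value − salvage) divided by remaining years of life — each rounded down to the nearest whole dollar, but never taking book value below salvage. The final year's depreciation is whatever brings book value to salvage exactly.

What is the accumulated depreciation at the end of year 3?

$158,728

Depreciable base = $274,558 − $22,600 = $251,958.
Year 1: DB = ⌊$274,558 × 200%/8⌋ = $68,639; SL = ⌊$251,958/8⌋ = $31,494 → take DB $68,639. Book value $205,919.
Year 2: DB = ⌊$205,919 × 200%/8⌋ = $51,479; SL = ⌊$183,319/7⌋ = $26,188 → take DB $51,479. Book value $154,440.
Year 3: DB = ⌊$154,440 × 200%/8⌋ = $38,610; SL = ⌊$131,840/6⌋ = $21,973 → take DB $38,610. Book value $115,830.
Accumulated through year 3 = $274,558 − $115,830 = $158,728.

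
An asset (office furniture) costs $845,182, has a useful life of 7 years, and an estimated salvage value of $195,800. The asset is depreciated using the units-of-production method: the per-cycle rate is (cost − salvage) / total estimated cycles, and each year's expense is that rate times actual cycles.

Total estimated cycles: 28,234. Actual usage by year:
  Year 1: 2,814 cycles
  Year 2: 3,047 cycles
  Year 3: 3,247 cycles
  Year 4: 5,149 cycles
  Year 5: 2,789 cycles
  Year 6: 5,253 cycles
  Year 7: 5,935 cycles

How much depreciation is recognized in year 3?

$74,681

Depreciable base = $845,182 − $195,800 = $649,382.
Rate = $649,382 / 28,234 cycles = $23 per cycle.
Year 1: 2,814 × $23 = $64,722. Book value $780,460.
Year 2: 3,047 × $23 = $70,081. Book value $710,379.
Year 3: 3,247 × $23 = $74,681. Book value $635,698.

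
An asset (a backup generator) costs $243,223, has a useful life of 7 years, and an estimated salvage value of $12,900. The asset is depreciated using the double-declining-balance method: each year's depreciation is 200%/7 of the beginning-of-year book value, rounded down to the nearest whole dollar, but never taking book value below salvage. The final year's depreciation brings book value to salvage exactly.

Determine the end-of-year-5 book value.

$45,225

Depreciable base = $243,223 − $12,900 = $230,323.
Year 1: ⌊$243,223 × 200%/7⌋ = $69,492. Book value $173,731.
Year 2: ⌊$173,731 × 200%/7⌋ = $49,637. Book value $124,094.
Year 3: ⌊$124,094 × 200%/7⌋ = $35,455. Book value $88,639.
Year 4: ⌊$88,639 × 200%/7⌋ = $25,325. Book value $63,314.
Year 5: ⌊$63,314 × 200%/7⌋ = $18,089. Book value $45,225.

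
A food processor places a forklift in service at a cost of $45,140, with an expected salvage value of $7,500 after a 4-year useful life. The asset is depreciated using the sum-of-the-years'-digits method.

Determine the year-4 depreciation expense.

$3,764

Depreciable base = $45,140 − $7,500 = $37,640.
Sum of the years' digits = 4+3+2+1 = 10.
Year 1: $37,640 × 4/10 = $15,056. Book value $30,084.
Year 2: $37,640 × 3/10 = $11,292. Book value $18,792.
Year 3: $37,640 × 2/10 = $7,528. Book value $11,264.
Year 4: $37,640 × 1/10 = $3,764. Book value $7,500.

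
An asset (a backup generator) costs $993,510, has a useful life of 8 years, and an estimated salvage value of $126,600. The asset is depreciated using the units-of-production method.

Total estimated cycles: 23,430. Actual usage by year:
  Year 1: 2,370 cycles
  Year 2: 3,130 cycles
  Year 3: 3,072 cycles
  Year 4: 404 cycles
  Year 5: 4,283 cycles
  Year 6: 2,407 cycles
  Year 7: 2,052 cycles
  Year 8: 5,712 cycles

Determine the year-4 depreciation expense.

Depreciable base = $993,510 − $126,600 = $866,910.
Rate = $866,910 / 23,430 cycles = $37 per cycle.
Year 1: 2,370 × $37 = $87,690. Book value $905,820.
Year 2: 3,130 × $37 = $115,810. Book value $790,010.
Year 3: 3,072 × $37 = $113,664. Book value $676,346.
Year 4: 404 × $37 = $14,948. Book value $661,398.

$14,948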